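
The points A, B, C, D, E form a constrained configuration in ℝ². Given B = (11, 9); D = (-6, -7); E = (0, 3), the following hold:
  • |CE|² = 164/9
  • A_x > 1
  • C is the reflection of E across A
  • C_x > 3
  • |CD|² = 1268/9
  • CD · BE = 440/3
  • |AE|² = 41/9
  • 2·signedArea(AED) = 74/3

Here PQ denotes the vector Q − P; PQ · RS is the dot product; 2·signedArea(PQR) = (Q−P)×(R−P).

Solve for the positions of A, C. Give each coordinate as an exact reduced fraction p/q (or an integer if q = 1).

A = (5/3, 5/3)
C = (10/3, 1/3)

1. C_x = 10/3  [line 11·x + 6·y + -116/3 = 0 ∩ |CE|² = 164/9]
2. C_y = 1/3  [line 11·x + 6·y + -116/3 = 0 ∩ |CE|² = 164/9]
   → C = (10/3, 1/3)
3. A_x = 5/3  [2·signedArea(AED) = 74/3 ∩ C is the reflection of E across A]
4. A_y = 5/3  [2·signedArea(AED) = 74/3 ∩ C is the reflection of E across A]
   → A = (5/3, 5/3)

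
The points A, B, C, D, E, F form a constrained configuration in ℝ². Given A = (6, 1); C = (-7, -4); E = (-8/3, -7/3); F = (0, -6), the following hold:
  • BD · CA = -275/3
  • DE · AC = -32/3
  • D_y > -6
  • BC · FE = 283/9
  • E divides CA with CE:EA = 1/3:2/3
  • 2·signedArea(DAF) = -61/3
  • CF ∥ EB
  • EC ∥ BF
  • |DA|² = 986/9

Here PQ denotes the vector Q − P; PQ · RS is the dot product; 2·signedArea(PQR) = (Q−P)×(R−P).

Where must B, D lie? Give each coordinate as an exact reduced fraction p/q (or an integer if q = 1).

B = (13/3, -13/3)
D = (-7/3, -16/3)

1. B_x = 13/3  [EC ∥ BF ∩ CF ∥ EB]
2. B_y = -13/3  [EC ∥ BF ∩ CF ∥ EB]
   → B = (13/3, -13/3)
3. D_x = -7/3  [DE · AC = -32/3 ∩ 2·signedArea(DAF) = -61/3]
4. D_y = -16/3  [DE · AC = -32/3 ∩ 2·signedArea(DAF) = -61/3]
   → D = (-7/3, -16/3)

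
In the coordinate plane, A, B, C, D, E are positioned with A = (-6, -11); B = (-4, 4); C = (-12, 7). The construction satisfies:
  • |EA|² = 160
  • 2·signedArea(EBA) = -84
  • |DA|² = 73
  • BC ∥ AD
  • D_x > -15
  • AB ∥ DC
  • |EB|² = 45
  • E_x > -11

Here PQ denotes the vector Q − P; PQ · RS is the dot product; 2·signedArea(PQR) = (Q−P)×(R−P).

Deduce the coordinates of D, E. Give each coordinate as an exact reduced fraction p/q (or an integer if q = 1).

D = (-14, -8)
E = (-10, 1)

1. D_x = -14  [AB ∥ DC ∩ BC ∥ AD]
2. D_y = -8  [AB ∥ DC ∩ BC ∥ AD]
   → D = (-14, -8)
3. E_x = -10  [line 15·x + -2·y + 152 = 0 ∩ |EA|² = 160]
4. E_y = 1  [line 15·x + -2·y + 152 = 0 ∩ |EA|² = 160]
   → E = (-10, 1)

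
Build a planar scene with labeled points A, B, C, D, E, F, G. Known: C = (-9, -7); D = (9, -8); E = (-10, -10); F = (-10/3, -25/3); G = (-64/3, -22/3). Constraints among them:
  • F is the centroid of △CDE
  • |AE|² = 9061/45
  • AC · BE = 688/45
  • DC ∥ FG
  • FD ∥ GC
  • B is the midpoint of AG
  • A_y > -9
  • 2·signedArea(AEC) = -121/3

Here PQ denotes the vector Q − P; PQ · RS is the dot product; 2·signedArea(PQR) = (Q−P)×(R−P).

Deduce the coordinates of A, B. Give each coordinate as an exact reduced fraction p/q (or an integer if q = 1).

1. A_x = 61/15  [line -3·x + 1·y + 61/3 = 0 ∩ |AE|² = 9061/45]
2. A_y = -122/15  [line -3·x + 1·y + 61/3 = 0 ∩ |AE|² = 9061/45]
   → A = (61/15, -122/15)
3. B_x = -259/30  [B is the midpoint of AG]
4. B_y = -116/15  [B is the midpoint of AG]
   → B = (-259/30, -116/15)

A = (61/15, -122/15)
B = (-259/30, -116/15)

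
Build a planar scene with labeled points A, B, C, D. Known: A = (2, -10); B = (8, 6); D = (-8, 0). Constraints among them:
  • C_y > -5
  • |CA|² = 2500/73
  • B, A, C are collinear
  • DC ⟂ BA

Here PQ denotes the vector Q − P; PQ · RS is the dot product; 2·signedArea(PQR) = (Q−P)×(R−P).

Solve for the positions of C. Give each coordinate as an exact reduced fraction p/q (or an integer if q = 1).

C = (296/73, -330/73)

1. C_x = 296/73  [B, A, C are collinear ∩ DC ⟂ BA]
2. C_y = -330/73  [B, A, C are collinear ∩ DC ⟂ BA]
   → C = (296/73, -330/73)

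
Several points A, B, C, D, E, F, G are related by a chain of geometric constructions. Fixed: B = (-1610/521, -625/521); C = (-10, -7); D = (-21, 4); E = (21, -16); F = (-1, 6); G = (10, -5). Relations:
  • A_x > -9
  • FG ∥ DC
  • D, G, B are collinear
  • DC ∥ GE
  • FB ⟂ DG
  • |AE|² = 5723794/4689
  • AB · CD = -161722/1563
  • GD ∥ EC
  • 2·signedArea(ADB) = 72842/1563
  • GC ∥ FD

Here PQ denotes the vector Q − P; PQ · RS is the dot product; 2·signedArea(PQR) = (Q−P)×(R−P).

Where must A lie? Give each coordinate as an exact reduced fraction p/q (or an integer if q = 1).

A = (-13072/1563, 4585/1563)

1. A_x = -13072/1563  [2·signedArea(ADB) = 72842/1563 ∩ AB · CD = -161722/1563]
2. A_y = 4585/1563  [2·signedArea(ADB) = 72842/1563 ∩ AB · CD = -161722/1563]
   → A = (-13072/1563, 4585/1563)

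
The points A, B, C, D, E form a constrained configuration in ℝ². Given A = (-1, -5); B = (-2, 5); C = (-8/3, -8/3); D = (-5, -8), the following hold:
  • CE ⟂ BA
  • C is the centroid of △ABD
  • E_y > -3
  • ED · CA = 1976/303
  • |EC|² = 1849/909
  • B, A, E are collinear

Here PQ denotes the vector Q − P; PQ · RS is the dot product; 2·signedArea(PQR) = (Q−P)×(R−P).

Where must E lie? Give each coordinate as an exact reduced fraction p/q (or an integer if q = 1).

1. E_x = -126/101  [B, A, E are collinear ∩ CE ⟂ BA]
2. E_y = -255/101  [B, A, E are collinear ∩ CE ⟂ BA]
   → E = (-126/101, -255/101)

E = (-126/101, -255/101)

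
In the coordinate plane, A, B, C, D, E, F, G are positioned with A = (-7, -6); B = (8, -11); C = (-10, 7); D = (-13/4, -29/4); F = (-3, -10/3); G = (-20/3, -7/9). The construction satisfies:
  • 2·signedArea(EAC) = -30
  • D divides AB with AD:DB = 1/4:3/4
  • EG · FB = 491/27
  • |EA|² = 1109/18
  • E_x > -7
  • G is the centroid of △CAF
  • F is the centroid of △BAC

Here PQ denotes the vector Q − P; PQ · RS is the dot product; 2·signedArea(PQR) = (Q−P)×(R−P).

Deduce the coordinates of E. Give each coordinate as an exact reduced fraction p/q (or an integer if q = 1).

1. E_x = -13/2  [2·signedArea(EAC) = -30 ∩ EG · FB = 491/27]
2. E_y = 11/6  [2·signedArea(EAC) = -30 ∩ EG · FB = 491/27]
   → E = (-13/2, 11/6)

E = (-13/2, 11/6)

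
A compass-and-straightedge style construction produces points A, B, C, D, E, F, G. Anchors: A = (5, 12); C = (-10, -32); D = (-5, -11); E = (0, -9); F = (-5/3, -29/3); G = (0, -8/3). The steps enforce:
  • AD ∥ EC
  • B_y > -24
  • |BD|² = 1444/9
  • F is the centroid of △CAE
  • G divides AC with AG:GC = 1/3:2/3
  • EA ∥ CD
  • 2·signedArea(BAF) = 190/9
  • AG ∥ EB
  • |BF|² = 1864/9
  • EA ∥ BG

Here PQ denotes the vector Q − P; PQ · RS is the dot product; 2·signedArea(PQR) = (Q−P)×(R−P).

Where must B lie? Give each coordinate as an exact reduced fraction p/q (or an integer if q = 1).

B = (-5, -71/3)

1. B_x = -5  [EA ∥ BG ∩ AG ∥ EB]
2. B_y = -71/3  [EA ∥ BG ∩ AG ∥ EB]
   → B = (-5, -71/3)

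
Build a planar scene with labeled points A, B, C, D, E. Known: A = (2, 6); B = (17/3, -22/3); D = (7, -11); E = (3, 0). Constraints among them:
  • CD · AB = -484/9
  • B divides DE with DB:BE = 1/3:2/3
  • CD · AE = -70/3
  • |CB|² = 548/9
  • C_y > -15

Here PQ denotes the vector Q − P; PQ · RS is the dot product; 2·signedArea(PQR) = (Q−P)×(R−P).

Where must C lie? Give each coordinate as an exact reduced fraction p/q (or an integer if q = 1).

1. C_x = 25/3  [CD · AE = -70/3 ∩ CD · AB = -484/9]
2. C_y = -44/3  [CD · AE = -70/3 ∩ CD · AB = -484/9]
   → C = (25/3, -44/3)

C = (25/3, -44/3)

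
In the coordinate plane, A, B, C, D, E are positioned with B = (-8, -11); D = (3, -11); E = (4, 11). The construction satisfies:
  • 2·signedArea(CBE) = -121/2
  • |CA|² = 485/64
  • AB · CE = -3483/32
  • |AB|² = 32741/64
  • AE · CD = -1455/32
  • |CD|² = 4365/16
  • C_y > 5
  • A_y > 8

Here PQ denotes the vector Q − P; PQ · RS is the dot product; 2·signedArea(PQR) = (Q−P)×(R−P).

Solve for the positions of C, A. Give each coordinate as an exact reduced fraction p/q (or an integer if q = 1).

A = (31/8, 33/4)
C = (15/4, 11/2)

1. C_x = 15/4  [line -22·x + 12·y + 33/2 = 0 ∩ |CD|² = 4365/16]
2. C_y = 11/2  [line -22·x + 12·y + 33/2 = 0 ∩ |CD|² = 4365/16]
   → C = (15/4, 11/2)
3. A_x = 31/8  [line -1/4·x + -11/2·y + 1483/32 = 0 ∩ |CA|² = 485/64]
4. A_y = 33/4  [line -1/4·x + -11/2·y + 1483/32 = 0 ∩ |CA|² = 485/64]
   → A = (31/8, 33/4)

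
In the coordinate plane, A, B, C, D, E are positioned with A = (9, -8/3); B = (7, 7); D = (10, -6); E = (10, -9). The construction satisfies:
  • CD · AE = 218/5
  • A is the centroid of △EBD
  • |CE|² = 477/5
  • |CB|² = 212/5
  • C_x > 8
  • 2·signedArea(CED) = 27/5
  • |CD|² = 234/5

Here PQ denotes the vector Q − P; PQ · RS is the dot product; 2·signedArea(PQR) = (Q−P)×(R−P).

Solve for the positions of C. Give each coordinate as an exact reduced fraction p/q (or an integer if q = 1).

C = (41/5, 3/5)

1. C_x = 41/5  [2·signedArea(CED) = 27/5 ∩ CD · AE = 218/5]
2. C_y = 3/5  [2·signedArea(CED) = 27/5 ∩ CD · AE = 218/5]
   → C = (41/5, 3/5)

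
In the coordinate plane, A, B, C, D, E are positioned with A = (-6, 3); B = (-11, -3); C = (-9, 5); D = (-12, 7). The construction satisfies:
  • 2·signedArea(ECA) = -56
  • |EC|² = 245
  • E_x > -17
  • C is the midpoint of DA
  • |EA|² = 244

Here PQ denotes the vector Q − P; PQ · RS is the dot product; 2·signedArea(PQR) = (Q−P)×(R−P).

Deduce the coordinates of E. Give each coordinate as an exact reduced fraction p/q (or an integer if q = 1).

1. E_x = -16  [line 2·x + 3·y + 59 = 0 ∩ |EC|² = 245]
2. E_y = -9  [line 2·x + 3·y + 59 = 0 ∩ |EC|² = 245]
   → E = (-16, -9)

E = (-16, -9)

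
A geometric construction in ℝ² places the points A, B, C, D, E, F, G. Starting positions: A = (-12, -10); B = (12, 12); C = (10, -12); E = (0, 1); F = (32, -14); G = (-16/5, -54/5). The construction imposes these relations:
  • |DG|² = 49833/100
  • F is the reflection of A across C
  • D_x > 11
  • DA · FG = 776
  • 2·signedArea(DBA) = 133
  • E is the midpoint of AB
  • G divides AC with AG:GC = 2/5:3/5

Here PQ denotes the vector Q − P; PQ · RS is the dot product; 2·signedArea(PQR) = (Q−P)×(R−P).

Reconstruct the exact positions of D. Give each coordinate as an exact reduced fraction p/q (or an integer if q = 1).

D = (23/2, 6)

1. D_x = 23/2  [2·signedArea(DBA) = 133 ∩ DA · FG = 776]
2. D_y = 6  [2·signedArea(DBA) = 133 ∩ DA · FG = 776]
   → D = (23/2, 6)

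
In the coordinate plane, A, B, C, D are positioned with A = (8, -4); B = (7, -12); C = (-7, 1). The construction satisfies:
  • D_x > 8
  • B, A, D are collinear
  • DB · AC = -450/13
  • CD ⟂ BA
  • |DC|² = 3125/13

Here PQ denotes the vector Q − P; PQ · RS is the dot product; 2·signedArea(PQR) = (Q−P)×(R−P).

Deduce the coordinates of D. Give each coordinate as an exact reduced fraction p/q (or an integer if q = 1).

1. D_x = 109/13  [B, A, D are collinear ∩ CD ⟂ BA]
2. D_y = -12/13  [B, A, D are collinear ∩ CD ⟂ BA]
   → D = (109/13, -12/13)

D = (109/13, -12/13)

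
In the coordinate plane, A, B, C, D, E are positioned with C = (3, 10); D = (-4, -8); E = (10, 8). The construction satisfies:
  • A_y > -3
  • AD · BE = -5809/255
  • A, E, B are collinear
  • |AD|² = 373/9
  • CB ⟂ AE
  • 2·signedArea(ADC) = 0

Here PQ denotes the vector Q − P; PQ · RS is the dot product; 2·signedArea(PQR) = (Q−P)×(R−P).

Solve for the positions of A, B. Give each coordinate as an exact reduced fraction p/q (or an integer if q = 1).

1. A_x = -5/3  [line -18·x + 7·y + -16 = 0 ∩ |AD|² = 373/9]
2. A_y = -2  [line -18·x + 7·y + -16 = 0 ∩ |AD|² = 373/9]
   → A = (-5/3, -2)
3. B_x = 591/85  [A, E, B are collinear ∩ CB ⟂ AE]
4. B_y = 458/85  [A, E, B are collinear ∩ CB ⟂ AE]
   → B = (591/85, 458/85)

A = (-5/3, -2)
B = (591/85, 458/85)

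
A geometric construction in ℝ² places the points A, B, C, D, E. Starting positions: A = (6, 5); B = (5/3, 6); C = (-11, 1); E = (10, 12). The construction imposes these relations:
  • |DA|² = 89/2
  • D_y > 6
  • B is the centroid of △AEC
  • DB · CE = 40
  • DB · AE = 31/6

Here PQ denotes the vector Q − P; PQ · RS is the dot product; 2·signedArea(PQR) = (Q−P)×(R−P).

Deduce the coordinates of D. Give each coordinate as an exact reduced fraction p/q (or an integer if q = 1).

D = (-1/2, 13/2)

1. D_x = -1/2  [DB · AE = 31/6 ∩ DB · CE = 40]
2. D_y = 13/2  [DB · AE = 31/6 ∩ DB · CE = 40]
   → D = (-1/2, 13/2)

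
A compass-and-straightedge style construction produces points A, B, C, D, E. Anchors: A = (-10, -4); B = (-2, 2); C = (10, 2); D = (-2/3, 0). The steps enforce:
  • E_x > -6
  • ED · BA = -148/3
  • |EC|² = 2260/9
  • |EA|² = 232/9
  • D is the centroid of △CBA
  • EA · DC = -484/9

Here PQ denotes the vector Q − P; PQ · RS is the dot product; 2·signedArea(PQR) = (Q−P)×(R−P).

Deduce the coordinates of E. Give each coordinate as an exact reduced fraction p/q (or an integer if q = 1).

1. E_x = -16/3  [EA · DC = -484/9 ∩ ED · BA = -148/3]
2. E_y = -2  [EA · DC = -484/9 ∩ ED · BA = -148/3]
   → E = (-16/3, -2)

E = (-16/3, -2)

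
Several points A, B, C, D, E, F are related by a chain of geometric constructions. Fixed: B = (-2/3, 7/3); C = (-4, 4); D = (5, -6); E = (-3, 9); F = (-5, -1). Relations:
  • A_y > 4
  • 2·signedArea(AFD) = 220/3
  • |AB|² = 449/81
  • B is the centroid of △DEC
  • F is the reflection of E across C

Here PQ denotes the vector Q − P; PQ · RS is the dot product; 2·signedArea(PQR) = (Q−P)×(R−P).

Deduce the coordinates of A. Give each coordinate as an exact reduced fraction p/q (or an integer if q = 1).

A = (-13/9, 41/9)

1. A_x = -13/9  [line 5·x + 10·y + -115/3 = 0 ∩ |AB|² = 449/81]
2. A_y = 41/9  [line 5·x + 10·y + -115/3 = 0 ∩ |AB|² = 449/81]
   → A = (-13/9, 41/9)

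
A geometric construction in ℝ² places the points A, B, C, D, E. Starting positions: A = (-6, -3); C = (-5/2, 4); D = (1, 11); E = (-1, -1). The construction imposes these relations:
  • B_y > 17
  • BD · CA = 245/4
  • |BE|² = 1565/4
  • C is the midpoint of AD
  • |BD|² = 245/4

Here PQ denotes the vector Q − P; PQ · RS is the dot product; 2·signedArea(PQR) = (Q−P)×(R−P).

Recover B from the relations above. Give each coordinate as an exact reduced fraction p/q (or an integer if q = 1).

1. B_x = 9/2  [line 7/2·x + 7·y + -567/4 = 0 ∩ |BE|² = 1565/4]
2. B_y = 18  [line 7/2·x + 7·y + -567/4 = 0 ∩ |BE|² = 1565/4]
   → B = (9/2, 18)

B = (9/2, 18)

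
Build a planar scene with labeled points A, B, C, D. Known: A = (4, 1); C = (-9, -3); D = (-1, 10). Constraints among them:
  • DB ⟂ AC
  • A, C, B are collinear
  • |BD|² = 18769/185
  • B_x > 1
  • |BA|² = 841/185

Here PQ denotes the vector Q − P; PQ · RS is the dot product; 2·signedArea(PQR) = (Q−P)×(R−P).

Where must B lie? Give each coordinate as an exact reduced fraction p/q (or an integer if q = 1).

1. B_x = 363/185  [A, C, B are collinear ∩ DB ⟂ AC]
2. B_y = 69/185  [A, C, B are collinear ∩ DB ⟂ AC]
   → B = (363/185, 69/185)

B = (363/185, 69/185)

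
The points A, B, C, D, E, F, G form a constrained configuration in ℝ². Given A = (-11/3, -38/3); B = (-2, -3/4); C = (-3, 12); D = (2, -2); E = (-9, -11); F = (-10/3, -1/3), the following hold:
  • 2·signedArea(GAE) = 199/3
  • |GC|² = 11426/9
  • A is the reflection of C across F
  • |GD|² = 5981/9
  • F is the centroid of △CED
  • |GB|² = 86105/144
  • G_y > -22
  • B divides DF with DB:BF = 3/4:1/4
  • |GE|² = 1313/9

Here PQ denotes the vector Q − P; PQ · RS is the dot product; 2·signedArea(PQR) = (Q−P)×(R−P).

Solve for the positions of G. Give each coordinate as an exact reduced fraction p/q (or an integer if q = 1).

1. G_x = -44/3  [line -5/3·x + -16/3·y + -140 = 0 ∩ |GC|² = 11426/9]
2. G_y = -65/3  [line -5/3·x + -16/3·y + -140 = 0 ∩ |GC|² = 11426/9]
   → G = (-44/3, -65/3)

G = (-44/3, -65/3)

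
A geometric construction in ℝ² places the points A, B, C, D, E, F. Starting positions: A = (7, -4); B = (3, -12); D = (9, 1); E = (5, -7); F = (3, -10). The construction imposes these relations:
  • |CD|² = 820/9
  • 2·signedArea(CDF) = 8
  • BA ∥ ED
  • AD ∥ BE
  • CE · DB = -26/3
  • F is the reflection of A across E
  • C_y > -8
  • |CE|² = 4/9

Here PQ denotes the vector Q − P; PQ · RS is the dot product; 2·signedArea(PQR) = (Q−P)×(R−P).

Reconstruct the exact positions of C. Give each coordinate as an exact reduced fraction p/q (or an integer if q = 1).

1. C_x = 5  [2·signedArea(CDF) = 8 ∩ CE · DB = -26/3]
2. C_y = -23/3  [2·signedArea(CDF) = 8 ∩ CE · DB = -26/3]
   → C = (5, -23/3)

C = (5, -23/3)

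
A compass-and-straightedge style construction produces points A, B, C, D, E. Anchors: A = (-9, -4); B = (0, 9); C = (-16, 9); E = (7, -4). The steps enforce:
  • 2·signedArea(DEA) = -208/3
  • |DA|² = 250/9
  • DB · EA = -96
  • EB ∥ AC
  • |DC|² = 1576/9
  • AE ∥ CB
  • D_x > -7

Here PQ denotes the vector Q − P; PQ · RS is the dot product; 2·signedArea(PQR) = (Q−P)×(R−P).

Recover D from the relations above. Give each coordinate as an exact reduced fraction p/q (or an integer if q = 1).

1. D_x = -6  [2·signedArea(DEA) = -208/3 ∩ DB · EA = -96]
2. D_y = 1/3  [2·signedArea(DEA) = -208/3 ∩ DB · EA = -96]
   → D = (-6, 1/3)

D = (-6, 1/3)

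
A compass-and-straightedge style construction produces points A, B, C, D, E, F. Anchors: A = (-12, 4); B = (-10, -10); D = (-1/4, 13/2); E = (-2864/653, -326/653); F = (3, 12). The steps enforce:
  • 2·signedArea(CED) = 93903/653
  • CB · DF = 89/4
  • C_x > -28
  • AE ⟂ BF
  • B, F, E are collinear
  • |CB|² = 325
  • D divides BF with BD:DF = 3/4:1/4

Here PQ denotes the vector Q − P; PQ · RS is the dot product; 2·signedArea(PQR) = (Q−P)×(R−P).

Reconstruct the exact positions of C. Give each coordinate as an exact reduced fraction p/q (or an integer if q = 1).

1. C_x = -27  [2·signedArea(CED) = 93903/653 ∩ CB · DF = 89/4]
2. C_y = -4  [2·signedArea(CED) = 93903/653 ∩ CB · DF = 89/4]
   → C = (-27, -4)

C = (-27, -4)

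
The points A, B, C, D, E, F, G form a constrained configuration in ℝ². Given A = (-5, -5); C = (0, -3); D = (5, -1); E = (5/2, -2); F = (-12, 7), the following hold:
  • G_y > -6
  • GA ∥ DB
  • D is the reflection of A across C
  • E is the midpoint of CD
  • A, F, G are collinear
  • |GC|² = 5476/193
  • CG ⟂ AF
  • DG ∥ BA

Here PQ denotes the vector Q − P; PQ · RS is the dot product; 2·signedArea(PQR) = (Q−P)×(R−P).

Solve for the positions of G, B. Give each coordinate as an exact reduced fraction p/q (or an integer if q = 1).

1. G_x = -888/193  [A, F, G are collinear ∩ CG ⟂ AF]
2. G_y = -1097/193  [A, F, G are collinear ∩ CG ⟂ AF]
   → G = (-888/193, -1097/193)
3. B_x = 888/193  [DG ∥ BA ∩ GA ∥ DB]
4. B_y = -61/193  [DG ∥ BA ∩ GA ∥ DB]
   → B = (888/193, -61/193)

B = (888/193, -61/193)
G = (-888/193, -1097/193)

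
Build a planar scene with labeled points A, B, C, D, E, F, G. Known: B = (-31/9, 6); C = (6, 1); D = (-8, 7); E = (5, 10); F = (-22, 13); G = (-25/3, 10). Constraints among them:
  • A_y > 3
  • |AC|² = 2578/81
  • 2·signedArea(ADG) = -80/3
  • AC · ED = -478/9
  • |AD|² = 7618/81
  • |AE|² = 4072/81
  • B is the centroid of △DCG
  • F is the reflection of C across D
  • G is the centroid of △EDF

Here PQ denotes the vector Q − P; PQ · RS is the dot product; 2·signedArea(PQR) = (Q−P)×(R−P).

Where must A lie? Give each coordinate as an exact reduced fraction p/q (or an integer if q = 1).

1. A_x = 11/9  [AC · ED = -478/9 ∩ 2·signedArea(ADG) = -80/3]
2. A_y = 4  [AC · ED = -478/9 ∩ 2·signedArea(ADG) = -80/3]
   → A = (11/9, 4)

A = (11/9, 4)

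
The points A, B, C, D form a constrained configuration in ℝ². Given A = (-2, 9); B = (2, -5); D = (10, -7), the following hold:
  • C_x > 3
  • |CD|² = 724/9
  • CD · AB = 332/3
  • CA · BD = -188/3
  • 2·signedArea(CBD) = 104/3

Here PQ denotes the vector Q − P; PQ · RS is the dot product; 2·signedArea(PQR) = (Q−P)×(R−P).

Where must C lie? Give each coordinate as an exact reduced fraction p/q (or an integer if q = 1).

1. C_x = 10/3  [2·signedArea(CBD) = 104/3 ∩ CA · BD = -188/3]
2. C_y = -1  [2·signedArea(CBD) = 104/3 ∩ CA · BD = -188/3]
   → C = (10/3, -1)

C = (10/3, -1)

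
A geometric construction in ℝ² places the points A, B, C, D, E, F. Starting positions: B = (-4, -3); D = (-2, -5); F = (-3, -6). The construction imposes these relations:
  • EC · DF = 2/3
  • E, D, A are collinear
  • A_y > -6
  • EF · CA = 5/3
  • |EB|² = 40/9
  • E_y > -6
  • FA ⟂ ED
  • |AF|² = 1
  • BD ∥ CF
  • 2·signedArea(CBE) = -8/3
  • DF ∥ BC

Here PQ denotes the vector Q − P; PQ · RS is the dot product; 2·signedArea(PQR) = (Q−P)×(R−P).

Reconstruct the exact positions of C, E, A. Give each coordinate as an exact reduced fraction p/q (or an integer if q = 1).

A = (-3, -5)
C = (-5, -4)
E = (-10/3, -5)

1. C_x = -5  [BD ∥ CF ∩ DF ∥ BC]
2. C_y = -4  [BD ∥ CF ∩ DF ∥ BC]
   → C = (-5, -4)
3. E_x = -10/3  [EC · DF = 2/3 ∩ 2·signedArea(CBE) = -8/3]
4. E_y = -5  [EC · DF = 2/3 ∩ 2·signedArea(CBE) = -8/3]
   → E = (-10/3, -5)
5. A_x = -3  [EF · CA = 5/3 ∩ E, D, A are collinear]
6. A_y = -5  [EF · CA = 5/3 ∩ E, D, A are collinear]
   → A = (-3, -5)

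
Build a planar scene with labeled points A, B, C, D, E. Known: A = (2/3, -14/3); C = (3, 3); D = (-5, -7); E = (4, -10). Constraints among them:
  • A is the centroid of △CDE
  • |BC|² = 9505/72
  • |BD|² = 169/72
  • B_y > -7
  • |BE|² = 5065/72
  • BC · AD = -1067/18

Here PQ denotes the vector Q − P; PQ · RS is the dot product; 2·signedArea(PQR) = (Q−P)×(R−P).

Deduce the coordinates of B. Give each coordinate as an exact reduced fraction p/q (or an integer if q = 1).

1. B_x = -43/12  [line 17/3·x + 7/3·y + 635/18 = 0 ∩ |BE|² = 5065/72]
2. B_y = -77/12  [line 17/3·x + 7/3·y + 635/18 = 0 ∩ |BE|² = 5065/72]
   → B = (-43/12, -77/12)

B = (-43/12, -77/12)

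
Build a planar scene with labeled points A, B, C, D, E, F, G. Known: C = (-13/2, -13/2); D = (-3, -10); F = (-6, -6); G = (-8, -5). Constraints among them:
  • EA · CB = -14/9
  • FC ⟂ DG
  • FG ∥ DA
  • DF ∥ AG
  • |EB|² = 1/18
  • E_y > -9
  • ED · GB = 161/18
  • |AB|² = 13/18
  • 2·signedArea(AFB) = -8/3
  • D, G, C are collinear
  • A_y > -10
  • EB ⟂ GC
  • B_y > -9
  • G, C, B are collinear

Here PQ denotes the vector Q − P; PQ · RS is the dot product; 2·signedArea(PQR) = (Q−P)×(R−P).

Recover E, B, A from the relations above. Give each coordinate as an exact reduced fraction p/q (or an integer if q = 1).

1. A_x = -5  [DF ∥ AG ∩ FG ∥ DA]
2. A_y = -9  [DF ∥ AG ∩ FG ∥ DA]
   → A = (-5, -9)
3. B_x = -25/6  [G, C, B are collinear ∩ 2·signedArea(AFB) = -8/3]
4. B_y = -53/6  [G, C, B are collinear ∩ 2·signedArea(AFB) = -8/3]
   → B = (-25/6, -53/6)
5. E_x = -4  [line -7/3·x + 7/3·y + 98/9 = 0 ∩ |EB|² = 1/18]
6. E_y = -26/3  [line -7/3·x + 7/3·y + 98/9 = 0 ∩ |EB|² = 1/18]
   → E = (-4, -26/3)

A = (-5, -9)
B = (-25/6, -53/6)
E = (-4, -26/3)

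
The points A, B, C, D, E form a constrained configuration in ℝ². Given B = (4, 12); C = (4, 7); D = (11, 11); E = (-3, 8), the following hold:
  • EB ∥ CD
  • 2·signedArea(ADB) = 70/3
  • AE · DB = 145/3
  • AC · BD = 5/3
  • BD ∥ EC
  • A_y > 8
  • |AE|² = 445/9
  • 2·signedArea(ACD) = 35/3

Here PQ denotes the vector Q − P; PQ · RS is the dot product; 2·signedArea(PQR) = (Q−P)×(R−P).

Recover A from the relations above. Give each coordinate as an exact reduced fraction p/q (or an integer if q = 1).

A = (4, 26/3)

1. A_x = 4  [2·signedArea(ACD) = 35/3 ∩ AE · DB = 145/3]
2. A_y = 26/3  [2·signedArea(ACD) = 35/3 ∩ AE · DB = 145/3]
   → A = (4, 26/3)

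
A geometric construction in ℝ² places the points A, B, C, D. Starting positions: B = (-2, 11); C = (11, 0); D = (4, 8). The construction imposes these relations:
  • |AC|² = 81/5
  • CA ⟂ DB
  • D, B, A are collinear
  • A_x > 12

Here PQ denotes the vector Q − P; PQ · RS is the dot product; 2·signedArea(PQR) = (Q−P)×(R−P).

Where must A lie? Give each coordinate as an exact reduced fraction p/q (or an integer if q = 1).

A = (64/5, 18/5)

1. A_x = 64/5  [D, B, A are collinear ∩ CA ⟂ DB]
2. A_y = 18/5  [D, B, A are collinear ∩ CA ⟂ DB]
   → A = (64/5, 18/5)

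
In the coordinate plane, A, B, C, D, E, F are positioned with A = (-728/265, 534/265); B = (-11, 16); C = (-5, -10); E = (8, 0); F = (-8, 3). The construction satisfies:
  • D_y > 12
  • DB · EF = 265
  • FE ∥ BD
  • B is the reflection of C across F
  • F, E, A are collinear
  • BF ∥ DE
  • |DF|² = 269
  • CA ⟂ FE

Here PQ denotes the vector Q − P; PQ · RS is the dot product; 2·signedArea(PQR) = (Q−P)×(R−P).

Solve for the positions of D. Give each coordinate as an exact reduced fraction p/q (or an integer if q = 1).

D = (5, 13)

1. D_x = 5  [BF ∥ DE ∩ FE ∥ BD]
2. D_y = 13  [BF ∥ DE ∩ FE ∥ BD]
   → D = (5, 13)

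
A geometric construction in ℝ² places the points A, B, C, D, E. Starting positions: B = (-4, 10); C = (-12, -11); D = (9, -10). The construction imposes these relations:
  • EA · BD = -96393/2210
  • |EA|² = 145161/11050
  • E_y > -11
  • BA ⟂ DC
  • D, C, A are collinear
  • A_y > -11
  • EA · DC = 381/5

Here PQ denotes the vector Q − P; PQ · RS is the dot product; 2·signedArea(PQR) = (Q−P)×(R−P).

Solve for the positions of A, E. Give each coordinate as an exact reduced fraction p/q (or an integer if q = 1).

1. A_x = -1335/442  [D, C, A are collinear ∩ BA ⟂ DC]
2. A_y = -4673/442  [D, C, A are collinear ∩ BA ⟂ DC]
   → A = (-1335/442, -4673/442)
3. E_x = 3/5  [EA · BD = -96393/2210 ∩ EA · DC = 381/5]
4. E_y = -52/5  [EA · BD = -96393/2210 ∩ EA · DC = 381/5]
   → E = (3/5, -52/5)

A = (-1335/442, -4673/442)
E = (3/5, -52/5)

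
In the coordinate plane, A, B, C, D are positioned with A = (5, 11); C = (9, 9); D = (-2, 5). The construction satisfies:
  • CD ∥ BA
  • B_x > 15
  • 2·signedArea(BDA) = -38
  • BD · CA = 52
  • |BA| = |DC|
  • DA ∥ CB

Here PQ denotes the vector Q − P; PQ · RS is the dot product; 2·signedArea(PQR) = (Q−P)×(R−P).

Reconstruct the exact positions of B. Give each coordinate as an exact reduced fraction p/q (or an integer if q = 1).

1. B_x = 16  [CD ∥ BA ∩ DA ∥ CB]
2. B_y = 15  [CD ∥ BA ∩ DA ∥ CB]
   → B = (16, 15)

B = (16, 15)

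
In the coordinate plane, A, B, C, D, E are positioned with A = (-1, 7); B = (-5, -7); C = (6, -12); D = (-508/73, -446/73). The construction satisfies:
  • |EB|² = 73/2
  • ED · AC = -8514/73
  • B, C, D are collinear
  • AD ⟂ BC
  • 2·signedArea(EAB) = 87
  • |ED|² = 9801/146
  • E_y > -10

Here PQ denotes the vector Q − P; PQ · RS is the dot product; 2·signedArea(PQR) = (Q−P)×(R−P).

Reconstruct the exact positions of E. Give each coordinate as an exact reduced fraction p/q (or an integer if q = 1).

E = (1/2, -19/2)

1. E_x = 1/2  [2·signedArea(EAB) = 87 ∩ ED · AC = -8514/73]
2. E_y = -19/2  [2·signedArea(EAB) = 87 ∩ ED · AC = -8514/73]
   → E = (1/2, -19/2)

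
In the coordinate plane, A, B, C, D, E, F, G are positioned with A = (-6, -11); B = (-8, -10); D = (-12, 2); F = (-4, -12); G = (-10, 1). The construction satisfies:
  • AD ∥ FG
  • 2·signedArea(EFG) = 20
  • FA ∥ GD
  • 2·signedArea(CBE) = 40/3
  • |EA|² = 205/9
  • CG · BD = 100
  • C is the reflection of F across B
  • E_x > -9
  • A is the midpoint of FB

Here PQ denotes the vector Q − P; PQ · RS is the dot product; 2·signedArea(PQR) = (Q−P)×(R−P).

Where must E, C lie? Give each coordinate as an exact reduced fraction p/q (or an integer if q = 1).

C = (-12, -8)
E = (-8, -20/3)

1. C_x = -12  [C is the reflection of F across B]
2. C_y = -8  [C is the reflection of F across B]
   → C = (-12, -8)
3. E_x = -8  [2·signedArea(EFG) = 20 ∩ 2·signedArea(CBE) = 40/3]
4. E_y = -20/3  [2·signedArea(EFG) = 20 ∩ 2·signedArea(CBE) = 40/3]
   → E = (-8, -20/3)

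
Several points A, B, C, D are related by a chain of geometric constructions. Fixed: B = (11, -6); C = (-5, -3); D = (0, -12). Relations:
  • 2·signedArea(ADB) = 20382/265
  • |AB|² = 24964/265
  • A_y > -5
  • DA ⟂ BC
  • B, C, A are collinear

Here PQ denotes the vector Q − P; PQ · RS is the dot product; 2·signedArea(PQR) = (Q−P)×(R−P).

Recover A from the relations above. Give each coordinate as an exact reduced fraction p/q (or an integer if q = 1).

1. A_x = 387/265  [B, C, A are collinear ∩ DA ⟂ BC]
2. A_y = -1116/265  [B, C, A are collinear ∩ DA ⟂ BC]
   → A = (387/265, -1116/265)

A = (387/265, -1116/265)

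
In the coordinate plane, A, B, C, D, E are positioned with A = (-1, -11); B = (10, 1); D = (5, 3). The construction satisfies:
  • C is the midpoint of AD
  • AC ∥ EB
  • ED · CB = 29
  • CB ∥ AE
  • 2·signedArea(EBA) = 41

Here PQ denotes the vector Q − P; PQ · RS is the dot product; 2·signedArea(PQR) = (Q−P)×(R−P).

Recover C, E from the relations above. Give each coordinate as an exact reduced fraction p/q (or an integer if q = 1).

1. C_x = 2  [C is the midpoint of AD]
2. C_y = -4  [C is the midpoint of AD]
   → C = (2, -4)
3. E_x = 7  [AC ∥ EB ∩ CB ∥ AE]
4. E_y = -6  [AC ∥ EB ∩ CB ∥ AE]
   → E = (7, -6)

C = (2, -4)
E = (7, -6)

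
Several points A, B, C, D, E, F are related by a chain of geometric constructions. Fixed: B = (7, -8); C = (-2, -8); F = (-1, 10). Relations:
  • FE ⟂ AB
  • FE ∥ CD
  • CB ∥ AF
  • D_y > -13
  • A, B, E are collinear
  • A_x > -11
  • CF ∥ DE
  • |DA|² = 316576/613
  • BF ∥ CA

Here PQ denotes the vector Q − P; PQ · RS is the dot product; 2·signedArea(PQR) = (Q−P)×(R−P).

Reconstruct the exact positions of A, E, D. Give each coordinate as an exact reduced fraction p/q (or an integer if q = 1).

A = (-10, 10)
D = (-4142/613, -7658/613)
E = (-3529/613, 3376/613)

1. A_x = -10  [CB ∥ AF ∩ BF ∥ CA]
2. A_y = 10  [CB ∥ AF ∩ BF ∥ CA]
   → A = (-10, 10)
3. E_x = -3529/613  [A, B, E are collinear ∩ FE ⟂ AB]
4. E_y = 3376/613  [A, B, E are collinear ∩ FE ⟂ AB]
   → E = (-3529/613, 3376/613)
5. D_x = -4142/613  [CF ∥ DE ∩ FE ∥ CD]
6. D_y = -7658/613  [CF ∥ DE ∩ FE ∥ CD]
   → D = (-4142/613, -7658/613)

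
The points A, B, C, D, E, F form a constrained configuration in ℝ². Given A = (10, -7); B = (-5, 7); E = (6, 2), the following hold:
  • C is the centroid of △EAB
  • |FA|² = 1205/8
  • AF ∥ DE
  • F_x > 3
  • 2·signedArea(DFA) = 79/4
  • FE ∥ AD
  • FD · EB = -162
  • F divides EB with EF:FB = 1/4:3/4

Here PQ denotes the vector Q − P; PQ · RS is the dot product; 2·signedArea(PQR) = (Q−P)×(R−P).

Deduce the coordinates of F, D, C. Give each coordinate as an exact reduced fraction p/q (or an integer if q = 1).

C = (11/3, 2/3)
D = (51/4, -33/4)
F = (13/4, 13/4)

1. F_x = 13/4  [F divides EB with EF:FB = 1/4:3/4]
2. F_y = 13/4  [F divides EB with EF:FB = 1/4:3/4]
   → F = (13/4, 13/4)
3. D_x = 51/4  [AF ∥ DE ∩ FE ∥ AD]
4. D_y = -33/4  [AF ∥ DE ∩ FE ∥ AD]
   → D = (51/4, -33/4)
5. C_x = 11/3  [C is the centroid of △EAB]
6. C_y = 2/3  [C is the centroid of △EAB]
   → C = (11/3, 2/3)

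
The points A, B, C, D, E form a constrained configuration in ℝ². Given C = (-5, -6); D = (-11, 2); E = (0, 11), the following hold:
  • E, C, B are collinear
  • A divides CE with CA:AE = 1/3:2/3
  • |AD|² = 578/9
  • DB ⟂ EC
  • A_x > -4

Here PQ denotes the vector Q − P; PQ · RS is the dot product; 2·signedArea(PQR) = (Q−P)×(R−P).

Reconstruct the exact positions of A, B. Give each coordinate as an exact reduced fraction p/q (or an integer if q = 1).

1. A_x = -10/3  [A divides CE with CA:AE = 1/3:2/3]
2. A_y = -1/3  [A divides CE with CA:AE = 1/3:2/3]
   → A = (-10/3, -1/3)
3. B_x = -520/157  [E, C, B are collinear ∩ DB ⟂ EC]
4. B_y = -41/157  [E, C, B are collinear ∩ DB ⟂ EC]
   → B = (-520/157, -41/157)

A = (-10/3, -1/3)
B = (-520/157, -41/157)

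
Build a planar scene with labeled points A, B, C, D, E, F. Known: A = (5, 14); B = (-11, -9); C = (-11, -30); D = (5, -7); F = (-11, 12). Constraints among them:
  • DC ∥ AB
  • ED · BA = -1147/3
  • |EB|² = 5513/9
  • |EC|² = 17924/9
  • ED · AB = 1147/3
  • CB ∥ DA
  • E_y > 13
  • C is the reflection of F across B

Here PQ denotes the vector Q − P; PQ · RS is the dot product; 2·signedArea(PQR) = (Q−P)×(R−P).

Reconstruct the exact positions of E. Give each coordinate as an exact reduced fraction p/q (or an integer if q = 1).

E = (-1/3, 40/3)

1. E_x = -1/3  [line 16·x + 23·y + -904/3 = 0 ∩ |EC|² = 17924/9]
2. E_y = 40/3  [line 16·x + 23·y + -904/3 = 0 ∩ |EC|² = 17924/9]
   → E = (-1/3, 40/3)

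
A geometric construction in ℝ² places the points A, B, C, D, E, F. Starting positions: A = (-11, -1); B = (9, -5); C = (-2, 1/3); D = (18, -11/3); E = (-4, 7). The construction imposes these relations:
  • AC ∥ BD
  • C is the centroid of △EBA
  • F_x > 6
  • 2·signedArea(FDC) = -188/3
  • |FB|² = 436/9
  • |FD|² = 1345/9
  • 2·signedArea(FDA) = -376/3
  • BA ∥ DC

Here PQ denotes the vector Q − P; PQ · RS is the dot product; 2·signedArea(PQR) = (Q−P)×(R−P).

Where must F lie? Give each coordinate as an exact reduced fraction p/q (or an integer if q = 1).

1. F_x = 7  [2·signedArea(FDA) = -376/3 ∩ 2·signedArea(FDC) = -188/3]
2. F_y = 5/3  [2·signedArea(FDA) = -376/3 ∩ 2·signedArea(FDC) = -188/3]
   → F = (7, 5/3)

F = (7, 5/3)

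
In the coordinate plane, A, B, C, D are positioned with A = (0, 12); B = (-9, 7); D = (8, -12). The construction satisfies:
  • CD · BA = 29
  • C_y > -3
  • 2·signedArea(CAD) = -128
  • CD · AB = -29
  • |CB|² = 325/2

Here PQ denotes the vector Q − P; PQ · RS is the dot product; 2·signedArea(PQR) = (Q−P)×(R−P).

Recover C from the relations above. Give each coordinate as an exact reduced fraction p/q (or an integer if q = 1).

C = (-1/2, -5/2)

1. C_x = -1/2  [CD · BA = 29 ∩ 2·signedArea(CAD) = -128]
2. C_y = -5/2  [CD · BA = 29 ∩ 2·signedArea(CAD) = -128]
   → C = (-1/2, -5/2)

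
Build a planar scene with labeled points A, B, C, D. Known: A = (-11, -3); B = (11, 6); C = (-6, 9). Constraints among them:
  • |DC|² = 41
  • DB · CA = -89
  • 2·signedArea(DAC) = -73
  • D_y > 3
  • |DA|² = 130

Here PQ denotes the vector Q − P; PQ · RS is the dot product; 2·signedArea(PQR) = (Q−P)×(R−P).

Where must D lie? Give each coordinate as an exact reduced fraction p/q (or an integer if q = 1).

1. D_x = -2  [DB · CA = -89 ∩ 2·signedArea(DAC) = -73]
2. D_y = 4  [DB · CA = -89 ∩ 2·signedArea(DAC) = -73]
   → D = (-2, 4)

D = (-2, 4)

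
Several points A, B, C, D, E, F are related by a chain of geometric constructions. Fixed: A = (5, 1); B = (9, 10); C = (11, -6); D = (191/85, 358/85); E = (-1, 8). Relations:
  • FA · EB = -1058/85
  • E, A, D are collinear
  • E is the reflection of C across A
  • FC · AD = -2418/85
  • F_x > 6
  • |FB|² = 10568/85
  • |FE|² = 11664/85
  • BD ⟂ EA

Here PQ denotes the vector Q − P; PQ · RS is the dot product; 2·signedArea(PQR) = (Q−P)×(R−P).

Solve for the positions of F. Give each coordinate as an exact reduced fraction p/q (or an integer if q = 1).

1. F_x = 563/85  [FC · AD = -2418/85 ∩ FA · EB = -1058/85]
2. F_y = -76/85  [FC · AD = -2418/85 ∩ FA · EB = -1058/85]
   → F = (563/85, -76/85)

F = (563/85, -76/85)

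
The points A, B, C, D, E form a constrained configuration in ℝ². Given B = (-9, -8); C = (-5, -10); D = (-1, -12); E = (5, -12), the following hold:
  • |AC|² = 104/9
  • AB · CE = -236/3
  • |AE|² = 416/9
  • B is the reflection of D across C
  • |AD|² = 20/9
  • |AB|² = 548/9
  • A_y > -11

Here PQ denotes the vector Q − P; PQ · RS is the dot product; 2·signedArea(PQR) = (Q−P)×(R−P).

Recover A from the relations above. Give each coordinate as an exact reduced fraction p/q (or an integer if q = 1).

A = (-5/3, -32/3)

1. A_x = -5/3  [line -10·x + 2·y + 14/3 = 0 ∩ |AE|² = 416/9]
2. A_y = -32/3  [line -10·x + 2·y + 14/3 = 0 ∩ |AE|² = 416/9]
   → A = (-5/3, -32/3)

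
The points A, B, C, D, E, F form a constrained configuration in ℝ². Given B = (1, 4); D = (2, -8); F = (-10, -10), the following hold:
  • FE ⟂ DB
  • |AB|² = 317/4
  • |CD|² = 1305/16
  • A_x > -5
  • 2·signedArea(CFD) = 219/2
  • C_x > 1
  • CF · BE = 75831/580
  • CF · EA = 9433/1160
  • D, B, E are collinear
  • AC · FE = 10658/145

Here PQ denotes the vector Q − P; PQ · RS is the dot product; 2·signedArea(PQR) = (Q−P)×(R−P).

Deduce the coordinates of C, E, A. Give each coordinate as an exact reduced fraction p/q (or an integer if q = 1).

1. C_x = 5/4  [line -2·x + 12·y + -19/2 = 0 ∩ |CD|² = 1305/16]
2. C_y = 1  [line -2·x + 12·y + -19/2 = 0 ∩ |CD|² = 1305/16]
   → C = (5/4, 1)
3. E_x = 302/145  [D, B, E are collinear ∩ FE ⟂ DB]
4. E_y = -1304/145  [D, B, E are collinear ∩ FE ⟂ DB]
   → E = (302/145, -1304/145)
5. A_x = -9/2  [AC · FE = 10658/145 ∩ CF · EA = 9433/1160]
6. A_y = -3  [AC · FE = 10658/145 ∩ CF · EA = 9433/1160]
   → A = (-9/2, -3)

A = (-9/2, -3)
C = (5/4, 1)
E = (302/145, -1304/145)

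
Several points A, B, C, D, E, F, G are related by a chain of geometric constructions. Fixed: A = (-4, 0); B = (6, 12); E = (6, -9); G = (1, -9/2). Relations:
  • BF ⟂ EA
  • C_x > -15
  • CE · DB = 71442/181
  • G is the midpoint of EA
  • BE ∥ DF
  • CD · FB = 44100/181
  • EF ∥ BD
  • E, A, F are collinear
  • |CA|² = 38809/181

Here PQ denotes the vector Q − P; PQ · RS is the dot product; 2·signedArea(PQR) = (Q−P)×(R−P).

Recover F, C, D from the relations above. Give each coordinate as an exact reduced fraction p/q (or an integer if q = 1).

C = (-2694/181, 1773/181)
D = (-804/181, 3873/181)
F = (-804/181, 72/181)

1. F_x = -804/181  [E, A, F are collinear ∩ BF ⟂ EA]
2. F_y = 72/181  [E, A, F are collinear ∩ BF ⟂ EA]
   → F = (-804/181, 72/181)
3. D_x = -804/181  [BE ∥ DF ∩ EF ∥ BD]
4. D_y = 3873/181  [BE ∥ DF ∩ EF ∥ BD]
   → D = (-804/181, 3873/181)
5. C_x = -2694/181  [CD · FB = 44100/181 ∩ CE · DB = 71442/181]
6. C_y = 1773/181  [CD · FB = 44100/181 ∩ CE · DB = 71442/181]
   → C = (-2694/181, 1773/181)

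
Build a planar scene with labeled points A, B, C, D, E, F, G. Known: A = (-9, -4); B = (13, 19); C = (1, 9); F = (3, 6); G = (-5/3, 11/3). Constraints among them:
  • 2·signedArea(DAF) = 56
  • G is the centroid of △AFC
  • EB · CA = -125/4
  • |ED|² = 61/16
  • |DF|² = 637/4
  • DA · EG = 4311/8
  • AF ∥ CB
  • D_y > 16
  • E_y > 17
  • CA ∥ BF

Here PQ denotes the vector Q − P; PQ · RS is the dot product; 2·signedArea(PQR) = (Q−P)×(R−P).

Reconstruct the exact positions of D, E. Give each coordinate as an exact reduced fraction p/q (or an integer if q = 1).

1. D_x = 10  [line -10·x + 12·y + -98 = 0 ∩ |DF|² = 637/4]
2. D_y = 33/2  [line -10·x + 12·y + -98 = 0 ∩ |DF|² = 637/4]
   → D = (10, 33/2)
3. E_x = 23/2  [EB · CA = -125/4 ∩ DA · EG = 4311/8]
4. E_y = 71/4  [EB · CA = -125/4 ∩ DA · EG = 4311/8]
   → E = (23/2, 71/4)

D = (10, 33/2)
E = (23/2, 71/4)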